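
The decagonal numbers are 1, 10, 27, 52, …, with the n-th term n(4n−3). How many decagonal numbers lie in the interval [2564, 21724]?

49

The n-th decagonal number is n(4n−3).
Smallest index with value ≥ 2564: n = 26 (giving 2626).
Largest index with value ≤ 21724: n = 74 (giving 21682).
Indices 26 through 74: 49 terms.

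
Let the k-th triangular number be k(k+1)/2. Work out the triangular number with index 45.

45·46/2 = 2070/2 = 1035.

1035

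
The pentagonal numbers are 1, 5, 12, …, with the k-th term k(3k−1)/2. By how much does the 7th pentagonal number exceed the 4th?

7·(3·7 − 1)/2 = 70 and 4·(3·4 − 1)/2 = 22.
Difference: 70 − 22 = 48.

48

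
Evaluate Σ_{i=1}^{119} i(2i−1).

Σ i(2i−1) = 2Σi² − Σi over i = 1..119.
Σi = 7140 and Σi² = 568820.
2·568820 − 1·7140 = 1130500.

1130500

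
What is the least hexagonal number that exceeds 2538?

Solve n(2n−1) > 2538 for integer n.
The largest n with value ≤ 2538 is 35 (since 2415 ≤ 2538 < 2556), so the first above is n = 36, value 2556.

2556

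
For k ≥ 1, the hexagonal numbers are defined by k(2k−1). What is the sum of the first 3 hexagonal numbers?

22

Σ i(2i−1) = 2Σi² − Σi over i = 1..3.
Σi = 6 and Σi² = 14.
2·14 − 1·6 = 22.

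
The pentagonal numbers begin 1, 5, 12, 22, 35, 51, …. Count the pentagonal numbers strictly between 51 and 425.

The n-th pentagonal number is n(3n−1)/2.
Smallest index with value > 51: n = 7 (giving 70).
Largest index with value < 425: n = 16 (giving 376).
Indices 7 through 16: 10 terms.

10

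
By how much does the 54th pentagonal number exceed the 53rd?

160

Consecutive pentagonal numbers differ by 3n − 2: here 3·54 − 2 = 160.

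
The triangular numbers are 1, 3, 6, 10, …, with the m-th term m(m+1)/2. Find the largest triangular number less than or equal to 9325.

9316

Solve n(n+1)/2 ≤ 9325 for integer n.
n = 136 gives 9316 ≤ 9325, while n = 137 gives 9453 > 9325; so the answer is 9316.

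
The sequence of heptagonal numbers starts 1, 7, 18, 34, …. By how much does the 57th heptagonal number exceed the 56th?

281

Consecutive heptagonal numbers differ by 5n − 4: here 5·57 − 4 = 281.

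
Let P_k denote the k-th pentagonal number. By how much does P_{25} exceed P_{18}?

25·(3·25 − 1)/2 = 925 and 18·(3·18 − 1)/2 = 477.
Difference: 925 − 477 = 448.

448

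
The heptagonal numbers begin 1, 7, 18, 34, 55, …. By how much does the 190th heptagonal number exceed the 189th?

Consecutive heptagonal numbers differ by 5n − 4: here 5·190 − 4 = 946.

946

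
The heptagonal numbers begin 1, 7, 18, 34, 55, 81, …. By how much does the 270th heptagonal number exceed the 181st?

270·(5·270 − 3)/2 = 181845 and 181·(5·181 − 3)/2 = 81631.
Difference: 181845 − 81631 = 100214.

100214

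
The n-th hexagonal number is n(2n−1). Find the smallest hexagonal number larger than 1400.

Solve n(2n−1) > 1400 for integer n.
The largest n with value ≤ 1400 is 26 (since 1326 ≤ 1400 < 1431), so the first above is n = 27, value 1431.

1431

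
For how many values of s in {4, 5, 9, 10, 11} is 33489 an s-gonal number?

1

s = 4: P(4, 183) = 33489. ✓
s = 5: P(5, 149) = 33227 and P(5, 150) = 33675; 33489 is not s-gonal.
s = 9: P(9, 98) = 33369 and P(9, 99) = 34056; 33489 is not s-gonal.
s = 10: P(10, 91) = 32851 and P(10, 92) = 33580; 33489 is not s-gonal.
s = 11: P(11, 86) = 32981 and P(11, 87) = 33756; 33489 is not s-gonal.
Hits: s ∈ {4} → 1.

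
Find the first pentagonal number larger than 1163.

Solve n(3n−1)/2 > 1163 for integer n.
The largest n with value ≤ 1163 is 28 (since 1162 ≤ 1163 < 1247), so the first above is n = 29, value 1247.

1247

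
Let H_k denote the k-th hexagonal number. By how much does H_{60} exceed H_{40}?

60·(2·60 − 1) = 7140 and 40·(2·40 − 1) = 3160.
Difference: 7140 − 3160 = 3980.

3980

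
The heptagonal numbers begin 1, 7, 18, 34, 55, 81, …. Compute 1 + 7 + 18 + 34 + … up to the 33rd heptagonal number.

Σ i(5i−3)/2 = (5Σi² − 3Σi) / 2 over i = 1..33.
Σi = 561 and Σi² = 12529.
(5·12529 − 3·561) / 2 = 60962/2 = 30481.

30481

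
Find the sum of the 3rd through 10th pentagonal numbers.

544

Σ i(3i−1)/2 = (3Σi² − Σi) / 2 over i = 3..10.
Σi = 55 − 3 = 52 and Σi² = 385 − 5 = 380.
(3·380 − 1·52) / 2 = 1088/2 = 544.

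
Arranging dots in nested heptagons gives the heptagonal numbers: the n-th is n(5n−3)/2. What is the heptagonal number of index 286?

The 286th heptagonal number is n(5n−3)/2 with n = 286.
286·(5·286 − 3)/2 = 286·1427/2 = 204061.

204061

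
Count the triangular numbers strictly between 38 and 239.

The n-th triangular number is n(n+1)/2.
Smallest index with value > 38: n = 9 (giving 45).
Largest index with value < 239: n = 21 (giving 231).
Indices 9 through 21: 13 terms.

13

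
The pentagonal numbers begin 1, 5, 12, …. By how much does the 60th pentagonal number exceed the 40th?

60·(3·60 − 1)/2 = 5370 and 40·(3·40 − 1)/2 = 2380.
Difference: 5370 − 2380 = 2990.

2990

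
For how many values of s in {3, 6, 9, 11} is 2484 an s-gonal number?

1

s = 3: P(3, 69) = 2415 and P(3, 70) = 2485; 2484 is not s-gonal.
s = 6: P(6, 35) = 2415 and P(6, 36) = 2556; 2484 is not s-gonal.
s = 9: P(9, 27) = 2484. ✓
s = 11: P(11, 23) = 2300 and P(11, 24) = 2508; 2484 is not s-gonal.
Hits: s ∈ {9} → 1.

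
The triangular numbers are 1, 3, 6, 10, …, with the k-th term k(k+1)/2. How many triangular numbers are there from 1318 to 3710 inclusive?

35

The n-th triangular number is n(n+1)/2.
Smallest index with value ≥ 1318: n = 51 (giving 1326).
Largest index with value ≤ 3710: n = 85 (giving 3655).
Indices 51 through 85: 35 terms.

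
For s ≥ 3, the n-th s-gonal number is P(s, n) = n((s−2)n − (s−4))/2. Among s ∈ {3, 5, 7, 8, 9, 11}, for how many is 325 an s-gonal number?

s = 3: P(3, 25) = 325. ✓
s = 5: P(5, 14) = 287 and P(5, 15) = 330; 325 is not s-gonal.
s = 7: P(7, 11) = 286 and P(7, 12) = 342; 325 is not s-gonal.
s = 8: P(8, 10) = 280 and P(8, 11) = 341; 325 is not s-gonal.
s = 9: P(9, 10) = 325. ✓
s = 11: P(11, 8) = 260 and P(11, 9) = 333; 325 is not s-gonal.
Hits: s ∈ {3, 9} → 2.

2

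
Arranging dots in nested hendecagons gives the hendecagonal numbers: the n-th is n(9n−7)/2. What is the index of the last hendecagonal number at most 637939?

376

Solve n(9n−7)/2 ≤ 637939 for integer n.
n = 376 gives 634876 ≤ 637939, while n = 377 gives 638261 > 637939; so the answer is index 376.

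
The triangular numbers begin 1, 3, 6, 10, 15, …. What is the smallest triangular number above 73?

Solve n(n+1)/2 > 73 for integer n.
The largest n with value ≤ 73 is 11 (since 66 ≤ 73 < 78), so the first above is n = 12, value 78.

78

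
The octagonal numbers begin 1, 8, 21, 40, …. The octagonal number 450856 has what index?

388

Set n(3n−2) = 450856, giving 3n² − 2n − 450856 = 0.
So n = (2 + 2326) / 6 = 2328/6 = 388.
Check: 388·(3·388 − 2) = 450856. ✓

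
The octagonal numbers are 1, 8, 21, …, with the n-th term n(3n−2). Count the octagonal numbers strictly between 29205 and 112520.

The n-th octagonal number is n(3n−2).
Smallest index with value > 29205: n = 100 (giving 29800).
Largest index with value < 112520: n = 193 (giving 111361).
Indices 100 through 193: 94 terms.

94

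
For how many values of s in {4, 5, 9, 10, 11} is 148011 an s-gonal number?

1

s = 4: P(4, 384) = 147456 and P(4, 385) = 148225; 148011 is not s-gonal.
s = 5: P(5, 314) = 147737 and P(5, 315) = 148680; 148011 is not s-gonal.
s = 9: P(9, 206) = 148011. ✓
s = 10: P(10, 192) = 146880 and P(10, 193) = 148417; 148011 is not s-gonal.
s = 11: P(11, 181) = 146791 and P(11, 182) = 148421; 148011 is not s-gonal.
Hits: s ∈ {9} → 1.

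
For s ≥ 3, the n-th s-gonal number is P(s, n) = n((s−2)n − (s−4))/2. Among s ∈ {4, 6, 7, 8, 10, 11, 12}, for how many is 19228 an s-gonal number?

s = 4: P(4, 138) = 19044 and P(4, 139) = 19321; 19228 is not s-gonal.
s = 6: P(6, 98) = 19110 and P(6, 99) = 19503; 19228 is not s-gonal.
s = 7: P(7, 88) = 19228. ✓
s = 8: P(8, 80) = 19040 and P(8, 81) = 19521; 19228 is not s-gonal.
s = 10: P(10, 69) = 18837 and P(10, 70) = 19390; 19228 is not s-gonal.
s = 11: P(11, 65) = 18785 and P(11, 66) = 19371; 19228 is not s-gonal.
s = 12: P(12, 62) = 18972 and P(12, 63) = 19593; 19228 is not s-gonal.
Hits: s ∈ {7} → 1.

1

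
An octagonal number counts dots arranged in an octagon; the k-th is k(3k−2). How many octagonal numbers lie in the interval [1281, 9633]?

37

The n-th octagonal number is n(3n−2).
Smallest index with value ≥ 1281: n = 21 (giving 1281).
Largest index with value ≤ 9633: n = 57 (giving 9633).
Indices 21 through 57: 37 terms.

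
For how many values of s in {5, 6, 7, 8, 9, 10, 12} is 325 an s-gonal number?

s = 5: P(5, 14) = 287 and P(5, 15) = 330; 325 is not s-gonal.
s = 6: P(6, 13) = 325. ✓
s = 7: P(7, 11) = 286 and P(7, 12) = 342; 325 is not s-gonal.
s = 8: P(8, 10) = 280 and P(8, 11) = 341; 325 is not s-gonal.
s = 9: P(9, 10) = 325. ✓
s = 10: P(10, 9) = 297 and P(10, 10) = 370; 325 is not s-gonal.
s = 12: P(12, 8) = 288 and P(12, 9) = 369; 325 is not s-gonal.
Hits: s ∈ {6, 9} → 2.

2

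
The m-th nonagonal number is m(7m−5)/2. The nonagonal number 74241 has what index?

146

Set n(7n−5)/2 = 74241, giving 7n² − 5n − 148482 = 0.
So n = (5 + 2039) / 14 = 2044/14 = 146.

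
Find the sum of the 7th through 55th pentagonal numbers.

Σ i(3i−1)/2 = (3Σi² − Σi) / 2 over i = 7..55.
Σi = 1540 − 21 = 1519 and Σi² = 56980 − 91 = 56889.
(3·56889 − 1·1519) / 2 = 169148/2 = 84574.

84574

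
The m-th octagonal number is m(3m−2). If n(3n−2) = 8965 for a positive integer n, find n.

Set n(3n−2) = 8965, giving 3n² − 2n − 8965 = 0.
The discriminant is 4 + 12·8965 = 107584, and √107584 = 328.
So n = (2 + 328) / 6 = 330/6 = 55.
Check: 55·(3·55 − 2) = 8965. ✓

55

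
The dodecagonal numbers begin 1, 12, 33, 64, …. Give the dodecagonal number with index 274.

The 274th dodecagonal number is n(5n−4) with n = 274.
274·(5·274 − 4) = 274·1366 = 374284.

374284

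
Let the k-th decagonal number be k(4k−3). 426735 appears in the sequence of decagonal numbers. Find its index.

327

Set n(4n−3) = 426735, giving 4n² − 3n − 426735 = 0.
The discriminant is 9 + 16·426735 = 6827769, and √6827769 = 2613.
So n = (3 + 2613) / 8 = 2616/8 = 327.
Check: 327·(4·327 − 3) = 426735. ✓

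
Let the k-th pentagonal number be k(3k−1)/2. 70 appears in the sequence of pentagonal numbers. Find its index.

7

Set n(3n−1)/2 = 70, giving 3n² − n − 140 = 0.
So n = (1 + 41) / 6 = 42/6 = 7.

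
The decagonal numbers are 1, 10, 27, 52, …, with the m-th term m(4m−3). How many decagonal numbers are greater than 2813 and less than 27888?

57

The n-th decagonal number is n(4n−3).
Smallest index with value > 2813: n = 27 (giving 2835).
Largest index with value < 27888: n = 83 (giving 27307).
Indices 27 through 83: 57 terms.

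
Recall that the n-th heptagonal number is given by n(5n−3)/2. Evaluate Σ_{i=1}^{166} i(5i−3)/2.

3825636

Σ i(5i−3)/2 = (5Σi² − 3Σi) / 2 over i = 1..166.
Σi = 13861 and Σi² = 1538571.
(5·1538571 − 3·13861) / 2 = 7651272/2 = 3825636.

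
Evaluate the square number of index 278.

278² = 77284.

77284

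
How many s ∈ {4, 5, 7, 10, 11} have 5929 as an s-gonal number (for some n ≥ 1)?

2

s = 4: P(4, 77) = 5929. ✓
s = 5: P(5, 63) = 5922 and P(5, 64) = 6112; 5929 is not s-gonal.
s = 7: P(7, 49) = 5929. ✓
s = 10: P(10, 38) = 5662 and P(10, 39) = 5967; 5929 is not s-gonal.
s = 11: P(11, 36) = 5706 and P(11, 37) = 6031; 5929 is not s-gonal.
Hits: s ∈ {4, 7} → 2.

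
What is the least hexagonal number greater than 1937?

Solve n(2n−1) > 1937 for integer n.
The largest n with value ≤ 1937 is 31 (since 1891 ≤ 1937 < 2016), so the first above is n = 32, value 2016.

2016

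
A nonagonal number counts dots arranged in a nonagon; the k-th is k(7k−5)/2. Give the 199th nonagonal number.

The 199th nonagonal number is n(7n−5)/2 with n = 199.
199·(7·199 − 5)/2 = 199·1388/2 = 199·694 = 138106.

138106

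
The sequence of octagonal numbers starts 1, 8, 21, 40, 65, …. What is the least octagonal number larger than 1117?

Solve n(3n−2) > 1117 for integer n.
The largest n with value ≤ 1117 is 19 (since 1045 ≤ 1117 < 1160), so the first above is n = 20, value 1160.

1160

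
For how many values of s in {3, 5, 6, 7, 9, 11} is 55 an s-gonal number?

2

s = 3: P(3, 10) = 55. ✓
s = 5: P(5, 6) = 51 and P(5, 7) = 70; 55 is not s-gonal.
s = 6: P(6, 5) = 45 and P(6, 6) = 66; 55 is not s-gonal.
s = 7: P(7, 5) = 55. ✓
s = 9: P(9, 4) = 46 and P(9, 5) = 75; 55 is not s-gonal.
s = 11: P(11, 3) = 30 and P(11, 4) = 58; 55 is not s-gonal.
Hits: s ∈ {3, 7} → 2.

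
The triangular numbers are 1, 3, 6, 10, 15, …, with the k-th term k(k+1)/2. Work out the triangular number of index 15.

120

The 15th triangular number is n(n+1)/2 with n = 15.
15·16/2 = 240/2 = 120.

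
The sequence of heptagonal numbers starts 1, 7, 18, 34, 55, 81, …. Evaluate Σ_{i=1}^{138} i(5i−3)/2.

2199536

Σ i(5i−3)/2 = (5Σi² − 3Σi) / 2 over i = 1..138.
Σi = 9591 and Σi² = 885569.
(5·885569 − 3·9591) / 2 = 4399072/2 = 2199536.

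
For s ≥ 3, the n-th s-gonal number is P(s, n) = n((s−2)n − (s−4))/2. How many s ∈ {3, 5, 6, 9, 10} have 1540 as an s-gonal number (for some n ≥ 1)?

s = 3: P(3, 55) = 1540. ✓
s = 5: P(5, 32) = 1520 and P(5, 33) = 1617; 1540 is not s-gonal.
s = 6: P(6, 28) = 1540. ✓
s = 9: P(9, 21) = 1491 and P(9, 22) = 1639; 1540 is not s-gonal.
s = 10: P(10, 20) = 1540. ✓
Hits: s ∈ {3, 6, 10} → 3.

3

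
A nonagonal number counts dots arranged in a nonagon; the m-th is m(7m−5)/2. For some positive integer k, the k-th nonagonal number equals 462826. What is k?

364

Set n(7n−5)/2 = 462826, giving 7n² − 5n − 925652 = 0.
The discriminant is 25 + 56·462826 = 25918281, and √25918281 = 5091.
So n = (5 + 5091) / 14 = 5096/14 = 364.
Check: 364·(7·364 − 5)/2 = 462826. ✓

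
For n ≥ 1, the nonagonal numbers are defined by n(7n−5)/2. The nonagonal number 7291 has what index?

46

Set n(7n−5)/2 = 7291, giving 7n² − 5n − 14582 = 0.
The discriminant is 25 + 56·7291 = 408321, and √408321 = 639.
So n = (5 + 639) / 14 = 644/14 = 46.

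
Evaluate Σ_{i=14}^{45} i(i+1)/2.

15760

Σ i(i+1)/2 = (Σi² + Σi) / 2 over i = 14..45.
Σi = 1035 − 91 = 944 and Σi² = 31395 − 819 = 30576.
(1·30576 + 1·944) / 2 = 31520/2 = 15760.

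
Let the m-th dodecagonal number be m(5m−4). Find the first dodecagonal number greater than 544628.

Solve n(5n−4) > 544628 for integer n.
The largest n with value ≤ 544628 is 330 (since 543180 ≤ 544628 < 546481), so the first above is n = 331, value 546481.

546481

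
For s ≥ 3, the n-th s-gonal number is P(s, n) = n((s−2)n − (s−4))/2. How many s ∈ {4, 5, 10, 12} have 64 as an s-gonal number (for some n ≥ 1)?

s = 4: P(4, 8) = 64. ✓
s = 5: P(5, 6) = 51 and P(5, 7) = 70; 64 is not s-gonal.
s = 10: P(10, 4) = 52 and P(10, 5) = 85; 64 is not s-gonal.
s = 12: P(12, 4) = 64. ✓
Hits: s ∈ {4, 12} → 2.

2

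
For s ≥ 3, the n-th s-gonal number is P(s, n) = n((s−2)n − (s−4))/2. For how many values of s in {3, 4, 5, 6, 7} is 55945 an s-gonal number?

s = 3: P(3, 334) = 55945. ✓
s = 4: P(4, 236) = 55696 and P(4, 237) = 56169; 55945 is not s-gonal.
s = 5: P(5, 193) = 55777 and P(5, 194) = 56357; 55945 is not s-gonal.
s = 6: P(6, 167) = 55611 and P(6, 168) = 56280; 55945 is not s-gonal.
s = 7: P(7, 149) = 55279 and P(7, 150) = 56025; 55945 is not s-gonal.
Hits: s ∈ {3} → 1.

1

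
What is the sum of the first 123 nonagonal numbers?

Σ i(7i−5)/2 = (7Σi² − 5Σi) / 2 over i = 1..123.
Σi = 7626 and Σi² = 627874.
(7·627874 − 5·7626) / 2 = 4356988/2 = 2178494.

2178494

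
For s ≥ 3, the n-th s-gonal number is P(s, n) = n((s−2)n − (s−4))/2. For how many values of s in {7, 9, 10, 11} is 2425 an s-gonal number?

1

s = 7: P(7, 31) = 2356 and P(7, 32) = 2512; 2425 is not s-gonal.
s = 9: P(9, 26) = 2301 and P(9, 27) = 2484; 2425 is not s-gonal.
s = 10: P(10, 25) = 2425. ✓
s = 11: P(11, 23) = 2300 and P(11, 24) = 2508; 2425 is not s-gonal.
Hits: s ∈ {10} → 1.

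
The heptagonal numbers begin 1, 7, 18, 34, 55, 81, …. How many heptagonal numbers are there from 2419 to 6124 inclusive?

18

The n-th heptagonal number is n(5n−3)/2.
Smallest index with value ≥ 2419: n = 32 (giving 2512).
Largest index with value ≤ 6124: n = 49 (giving 5929).
Indices 32 through 49: 18 terms.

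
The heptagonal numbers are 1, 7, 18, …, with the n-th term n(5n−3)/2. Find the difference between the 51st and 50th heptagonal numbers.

251

Consecutive heptagonal numbers differ by 5n − 4: here 5·51 − 4 = 251.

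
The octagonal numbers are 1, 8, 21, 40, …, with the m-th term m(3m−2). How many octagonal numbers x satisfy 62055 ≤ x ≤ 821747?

379

The n-th octagonal number is n(3n−2).
Smallest index with value ≥ 62055: n = 145 (giving 62785).
Largest index with value ≤ 821747: n = 523 (giving 819541).
Indices 145 through 523: 379 terms.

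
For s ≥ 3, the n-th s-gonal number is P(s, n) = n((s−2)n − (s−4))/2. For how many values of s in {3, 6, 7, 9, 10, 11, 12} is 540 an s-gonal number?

2

s = 3: P(3, 32) = 528 and P(3, 33) = 561; 540 is not s-gonal.
s = 6: P(6, 16) = 496 and P(6, 17) = 561; 540 is not s-gonal.
s = 7: P(7, 15) = 540. ✓
s = 9: P(9, 12) = 474 and P(9, 13) = 559; 540 is not s-gonal.
s = 10: P(10, 12) = 540. ✓
s = 11: P(11, 11) = 506 and P(11, 12) = 606; 540 is not s-gonal.
s = 12: P(12, 10) = 460 and P(12, 11) = 561; 540 is not s-gonal.
Hits: s ∈ {7, 10} → 2.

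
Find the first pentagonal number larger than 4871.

5017

Solve n(3n−1)/2 > 4871 for integer n.
The largest n with value ≤ 4871 is 57 (since 4845 ≤ 4871 < 5017), so the first above is n = 58, value 5017.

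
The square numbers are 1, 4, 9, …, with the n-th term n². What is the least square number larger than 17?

25

Solve n² > 17 for integer n.
The largest n with value ≤ 17 is 4 (since 16 ≤ 17 < 25), so the first above is n = 5, value 25.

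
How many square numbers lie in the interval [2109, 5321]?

The n-th square number is n².
Smallest index with value ≥ 2109: n = 46 (giving 2116).
Largest index with value ≤ 5321: n = 72 (giving 5184).
Indices 46 through 72: 27 terms.

27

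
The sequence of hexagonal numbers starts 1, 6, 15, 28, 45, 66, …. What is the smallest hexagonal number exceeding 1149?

Solve n(2n−1) > 1149 for integer n.
The largest n with value ≤ 1149 is 24 (since 1128 ≤ 1149 < 1225), so the first above is n = 25, value 1225.

1225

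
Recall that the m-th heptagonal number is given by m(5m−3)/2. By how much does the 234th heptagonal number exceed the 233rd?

Consecutive heptagonal numbers differ by 5n − 4: here 5·234 − 4 = 1166.

1166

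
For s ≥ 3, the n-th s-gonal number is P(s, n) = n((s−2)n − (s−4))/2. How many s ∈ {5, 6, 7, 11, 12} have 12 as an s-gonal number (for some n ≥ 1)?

2

s = 5: P(5, 3) = 12. ✓
s = 6: P(6, 2) = 6 and P(6, 3) = 15; 12 is not s-gonal.
s = 7: P(7, 2) = 7 and P(7, 3) = 18; 12 is not s-gonal.
s = 11: P(11, 2) = 11 and P(11, 3) = 30; 12 is not s-gonal.
s = 12: P(12, 2) = 12. ✓
Hits: s ∈ {5, 12} → 2.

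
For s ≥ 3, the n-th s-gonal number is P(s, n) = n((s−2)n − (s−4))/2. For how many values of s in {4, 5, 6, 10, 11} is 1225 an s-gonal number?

s = 4: P(4, 35) = 1225. ✓
s = 5: P(5, 28) = 1162 and P(5, 29) = 1247; 1225 is not s-gonal.
s = 6: P(6, 25) = 1225. ✓
s = 10: P(10, 17) = 1105 and P(10, 18) = 1242; 1225 is not s-gonal.
s = 11: P(11, 16) = 1096 and P(11, 17) = 1241; 1225 is not s-gonal.
Hits: s ∈ {4, 6} → 2.

2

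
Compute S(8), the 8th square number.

The 8th square number is n² with n = 8.
8² = 64.

64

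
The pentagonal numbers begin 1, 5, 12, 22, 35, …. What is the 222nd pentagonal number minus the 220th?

1325

222·(3·222 − 1)/2 = 73815 and 220·(3·220 − 1)/2 = 72490.
Difference: 73815 − 72490 = 1325.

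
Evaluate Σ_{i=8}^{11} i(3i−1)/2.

Σ i(3i−1)/2 = (3Σi² − Σi) / 2 over i = 8..11.
Σi = 66 − 28 = 38 and Σi² = 506 − 140 = 366.
(3·366 − 1·38) / 2 = 1060/2 = 530.

530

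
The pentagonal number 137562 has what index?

Set n(3n−1)/2 = 137562, giving 3n² − n − 275124 = 0.
The discriminant is 1 + 24·137562 = 3301489, and √3301489 = 1817.
So n = (1 + 1817) / 6 = 1818/6 = 303.

303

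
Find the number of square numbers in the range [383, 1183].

The n-th square number is n².
Smallest index with value ≥ 383: n = 20 (giving 400).
Largest index with value ≤ 1183: n = 34 (giving 1156).
Indices 20 through 34: 15 terms.

15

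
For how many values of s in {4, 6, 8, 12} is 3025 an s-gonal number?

2

s = 4: P(4, 55) = 3025. ✓
s = 6: P(6, 39) = 3003 and P(6, 40) = 3160; 3025 is not s-gonal.
s = 8: P(8, 32) = 3008 and P(8, 33) = 3201; 3025 is not s-gonal.
s = 12: P(12, 25) = 3025. ✓
Hits: s ∈ {4, 12} → 2.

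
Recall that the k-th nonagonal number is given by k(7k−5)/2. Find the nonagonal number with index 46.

7291

The 46th nonagonal number is n(7n−5)/2 with n = 46.
46·(7·46 − 5)/2 = 46·317/2 = 7291.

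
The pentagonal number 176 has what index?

11

Set n(3n−1)/2 = 176, giving 3n² − n − 352 = 0.
So n = (1 + 65) / 6 = 66/6 = 11.
Check: 11·(3·11 − 1)/2 = 176. ✓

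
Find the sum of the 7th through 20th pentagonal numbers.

4074

Σ i(3i−1)/2 = (3Σi² − Σi) / 2 over i = 7..20.
Σi = 210 − 21 = 189 and Σi² = 2870 − 91 = 2779.
(3·2779 − 1·189) / 2 = 8148/2 = 4074.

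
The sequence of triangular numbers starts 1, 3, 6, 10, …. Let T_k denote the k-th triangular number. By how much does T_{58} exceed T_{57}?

58

Consecutive triangular numbers differ by n: T_{58} − T_{57} = 58.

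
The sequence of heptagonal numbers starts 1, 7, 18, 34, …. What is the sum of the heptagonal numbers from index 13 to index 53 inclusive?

Σ i(5i−3)/2 = (5Σi² − 3Σi) / 2 over i = 13..53.
Σi = 1431 − 78 = 1353 and Σi² = 51039 − 650 = 50389.
(5·50389 − 3·1353) / 2 = 247886/2 = 123943.

123943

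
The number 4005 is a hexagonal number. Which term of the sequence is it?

Set n(2n−1) = 4005, giving 2n² − n − 4005 = 0.
The discriminant is 1 + 8·4005 = 32041, and √32041 = 179.
So n = (1 + 179) / 4 = 180/4 = 45.

45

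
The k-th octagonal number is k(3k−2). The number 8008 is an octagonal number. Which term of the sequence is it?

52

Set n(3n−2) = 8008, giving 3n² − 2n − 8008 = 0.
The discriminant is 4 + 12·8008 = 96100, and √96100 = 310.
So n = (2 + 310) / 6 = 312/6 = 52.
Check: 52·(3·52 − 2) = 8008. ✓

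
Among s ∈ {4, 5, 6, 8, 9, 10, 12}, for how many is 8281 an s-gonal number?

s = 4: P(4, 91) = 8281. ✓
s = 5: P(5, 74) = 8177 and P(5, 75) = 8400; 8281 is not s-gonal.
s = 6: P(6, 64) = 8128 and P(6, 65) = 8385; 8281 is not s-gonal.
s = 8: P(8, 52) = 8008 and P(8, 53) = 8321; 8281 is not s-gonal.
s = 9: P(9, 49) = 8281. ✓
s = 10: P(10, 45) = 7965 and P(10, 46) = 8326; 8281 is not s-gonal.
s = 12: P(12, 41) = 8241 and P(12, 42) = 8652; 8281 is not s-gonal.
Hits: s ∈ {4, 9} → 2.

2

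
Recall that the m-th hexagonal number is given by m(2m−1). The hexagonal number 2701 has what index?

Set n(2n−1) = 2701, giving 2n² − n − 2701 = 0.
The discriminant is 1 + 8·2701 = 21609, and √21609 = 147.
So n = (1 + 147) / 4 = 148/4 = 37.
Check: 37·(2·37 − 1) = 2701. ✓

37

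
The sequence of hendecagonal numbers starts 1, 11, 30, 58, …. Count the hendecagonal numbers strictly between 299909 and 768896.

155

The n-th hendecagonal number is n(9n−7)/2.
Smallest index with value > 299909: n = 259 (giving 300958).
Largest index with value < 768896: n = 413 (giving 766115).
Indices 259 through 413: 155 terms.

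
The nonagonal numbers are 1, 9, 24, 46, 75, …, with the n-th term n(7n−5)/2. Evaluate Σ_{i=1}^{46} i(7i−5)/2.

Σ i(7i−5)/2 = (7Σi² − 5Σi) / 2 over i = 1..46.
Σi = 1081 and Σi² = 33511.
(7·33511 − 5·1081) / 2 = 229172/2 = 114586.

114586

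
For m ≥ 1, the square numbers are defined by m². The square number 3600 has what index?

We need n² = 3600, so n = √3600 = 60.
Check: 60² = 3600. ✓

60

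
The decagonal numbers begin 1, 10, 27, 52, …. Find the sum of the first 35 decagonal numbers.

57750

Σ i(4i−3) = 4Σi² − 3Σi over i = 1..35.
Σi = 630 and Σi² = 14910.
4·14910 − 3·630 = 57750.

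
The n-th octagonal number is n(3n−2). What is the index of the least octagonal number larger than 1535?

Solve n(3n−2) > 1535 for integer n.
The largest n with value ≤ 1535 is 22 (since 1408 ≤ 1535 < 1541), so the first above is n = 23, value 1541.

23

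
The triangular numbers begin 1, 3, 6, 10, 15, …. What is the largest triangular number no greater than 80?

Solve n(n+1)/2 ≤ 80 for integer n.
n = 12 gives 78 ≤ 80, while n = 13 gives 91 > 80; so the answer is 78.

78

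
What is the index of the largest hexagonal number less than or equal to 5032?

50

Solve n(2n−1) ≤ 5032 for integer n.
n = 50 gives 4950 ≤ 5032, while n = 51 gives 5151 > 5032; so the answer is index 50.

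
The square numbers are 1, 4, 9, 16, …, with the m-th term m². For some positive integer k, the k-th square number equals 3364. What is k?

We need n² = 3364, so n = √3364 = 58.

58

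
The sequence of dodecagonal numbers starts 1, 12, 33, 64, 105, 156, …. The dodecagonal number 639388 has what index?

358

Set n(5n−4) = 639388, giving 5n² − 4n − 639388 = 0.
The discriminant is 16 + 20·639388 = 12787776, and √12787776 = 3576.
So n = (4 + 3576) / 10 = 3580/10 = 358.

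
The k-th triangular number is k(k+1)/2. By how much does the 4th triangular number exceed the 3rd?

Consecutive triangular numbers differ by n: T_{4} − T_{3} = 4.

4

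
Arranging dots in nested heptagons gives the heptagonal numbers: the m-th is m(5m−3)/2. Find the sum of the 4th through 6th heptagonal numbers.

Σ i(5i−3)/2 = (5Σi² − 3Σi) / 2 over i = 4..6.
Σi = 21 − 6 = 15 and Σi² = 91 − 14 = 77.
(5·77 − 3·15) / 2 = 340/2 = 170.

170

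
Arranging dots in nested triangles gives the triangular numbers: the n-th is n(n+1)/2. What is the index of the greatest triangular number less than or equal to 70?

11

Solve n(n+1)/2 ≤ 70 for integer n.
n = 11 gives 66 ≤ 70, while n = 12 gives 78 > 70; so the answer is index 11.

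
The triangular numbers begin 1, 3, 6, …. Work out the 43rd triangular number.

946

The 43rd triangular number is n(n+1)/2 with n = 43.
43·44/2 = 1892/2 = 946.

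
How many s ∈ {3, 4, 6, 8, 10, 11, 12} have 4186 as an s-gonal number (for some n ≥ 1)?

s = 3: P(3, 91) = 4186. ✓
s = 4: P(4, 64) = 4096 and P(4, 65) = 4225; 4186 is not s-gonal.
s = 6: P(6, 46) = 4186. ✓
s = 8: P(8, 37) = 4033 and P(8, 38) = 4256; 4186 is not s-gonal.
s = 10: P(10, 32) = 4000 and P(10, 33) = 4257; 4186 is not s-gonal.
s = 11: P(11, 30) = 3945 and P(11, 31) = 4216; 4186 is not s-gonal.
s = 12: P(12, 29) = 4089 and P(12, 30) = 4380; 4186 is not s-gonal.
Hits: s ∈ {3, 6} → 2.

2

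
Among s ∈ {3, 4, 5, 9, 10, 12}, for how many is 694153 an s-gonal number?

s = 3: P(3, 1177) = 693253 and P(3, 1178) = 694431; 694153 is not s-gonal.
s = 4: P(4, 833) = 693889 and P(4, 834) = 695556; 694153 is not s-gonal.
s = 5: P(5, 680) = 693260 and P(5, 681) = 695301; 694153 is not s-gonal.
s = 9: P(9, 445) = 691975 and P(9, 446) = 695091; 694153 is not s-gonal.
s = 10: P(10, 416) = 690976 and P(10, 417) = 694305; 694153 is not s-gonal.
s = 12: P(12, 373) = 694153. ✓
Hits: s ∈ {12} → 1.

1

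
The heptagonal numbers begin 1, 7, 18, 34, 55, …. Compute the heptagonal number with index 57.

57·(5·57 − 3)/2 = 57·282/2 = 57·141 = 8037.

8037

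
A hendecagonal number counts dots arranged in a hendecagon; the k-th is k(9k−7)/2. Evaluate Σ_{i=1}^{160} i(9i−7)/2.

Σ i(9i−7)/2 = (9Σi² − 7Σi) / 2 over i = 1..160.
Σi = 12880 and Σi² = 1378160.
(9·1378160 − 7·12880) / 2 = 12313280/2 = 6156640.

6156640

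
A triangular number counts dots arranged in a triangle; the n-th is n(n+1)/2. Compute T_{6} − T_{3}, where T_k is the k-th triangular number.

6·7/2 = 21 and 3·4/2 = 6.
Difference: 21 − 6 = 15.

15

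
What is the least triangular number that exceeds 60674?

Solve n(n+1)/2 > 60674 for integer n.
The largest n with value ≤ 60674 is 347 (since 60378 ≤ 60674 < 60726), so the first above is n = 348, value 60726.

60726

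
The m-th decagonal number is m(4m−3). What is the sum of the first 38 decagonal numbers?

Σ i(4i−3) = 4Σi² − 3Σi over i = 1..38.
Σi = 741 and Σi² = 19019.
4·19019 − 3·741 = 73853.

73853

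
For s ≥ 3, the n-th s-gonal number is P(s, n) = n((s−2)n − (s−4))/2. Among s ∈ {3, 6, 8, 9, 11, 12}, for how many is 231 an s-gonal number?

s = 3: P(3, 21) = 231. ✓
s = 6: P(6, 11) = 231. ✓
s = 8: P(8, 9) = 225 and P(8, 10) = 280; 231 is not s-gonal.
s = 9: P(9, 8) = 204 and P(9, 9) = 261; 231 is not s-gonal.
s = 11: P(11, 7) = 196 and P(11, 8) = 260; 231 is not s-gonal.
s = 12: P(12, 7) = 217 and P(12, 8) = 288; 231 is not s-gonal.
Hits: s ∈ {3, 6} → 2.

2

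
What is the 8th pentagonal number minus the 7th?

Consecutive pentagonal numbers differ by 3n − 2: here 3·8 − 2 = 22.

22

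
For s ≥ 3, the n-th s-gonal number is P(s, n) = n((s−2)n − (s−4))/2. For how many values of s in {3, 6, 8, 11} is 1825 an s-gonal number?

1

s = 3: P(3, 59) = 1770 and P(3, 60) = 1830; 1825 is not s-gonal.
s = 6: P(6, 30) = 1770 and P(6, 31) = 1891; 1825 is not s-gonal.
s = 8: P(8, 25) = 1825. ✓
s = 11: P(11, 20) = 1730 and P(11, 21) = 1911; 1825 is not s-gonal.
Hits: s ∈ {8} → 1.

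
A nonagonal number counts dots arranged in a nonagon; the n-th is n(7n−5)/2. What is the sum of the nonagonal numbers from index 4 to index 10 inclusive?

Σ i(7i−5)/2 = (7Σi² − 5Σi) / 2 over i = 4..10.
Σi = 55 − 6 = 49 and Σi² = 385 − 14 = 371.
(7·371 − 5·49) / 2 = 2352/2 = 1176.

1176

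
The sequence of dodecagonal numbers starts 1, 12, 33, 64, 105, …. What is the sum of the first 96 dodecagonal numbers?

1479056

Σ i(5i−4) = 5Σi² − 4Σi over i = 1..96.
Σi = 4656 and Σi² = 299536.
5·299536 − 4·4656 = 1479056.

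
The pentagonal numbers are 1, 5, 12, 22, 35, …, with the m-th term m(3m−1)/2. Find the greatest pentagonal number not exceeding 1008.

Solve n(3n−1)/2 ≤ 1008 for integer n.
n = 26 gives 1001 ≤ 1008, while n = 27 gives 1080 > 1008; so the answer is 1001.

1001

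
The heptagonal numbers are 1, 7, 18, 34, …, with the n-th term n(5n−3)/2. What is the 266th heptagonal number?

266·(5·266 − 3)/2 = 266·1327/2 = 176491.

176491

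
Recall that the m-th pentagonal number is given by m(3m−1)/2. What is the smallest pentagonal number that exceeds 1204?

Solve n(3n−1)/2 > 1204 for integer n.
The largest n with value ≤ 1204 is 28 (since 1162 ≤ 1204 < 1247), so the first above is n = 29, value 1247.

1247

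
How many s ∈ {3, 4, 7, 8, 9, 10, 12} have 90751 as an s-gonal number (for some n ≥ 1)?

s = 3: P(3, 425) = 90525 and P(3, 426) = 90951; 90751 is not s-gonal.
s = 4: P(4, 301) = 90601 and P(4, 302) = 91204; 90751 is not s-gonal.
s = 7: P(7, 190) = 89965 and P(7, 191) = 90916; 90751 is not s-gonal.
s = 8: P(8, 174) = 90480 and P(8, 175) = 91525; 90751 is not s-gonal.
s = 9: P(9, 161) = 90321 and P(9, 162) = 91449; 90751 is not s-gonal.
s = 10: P(10, 151) = 90751. ✓
s = 12: P(12, 135) = 90585 and P(12, 136) = 91936; 90751 is not s-gonal.
Hits: s ∈ {10} → 1.

1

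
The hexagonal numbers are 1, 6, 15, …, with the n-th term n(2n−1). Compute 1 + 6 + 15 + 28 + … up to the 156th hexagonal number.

Σ i(2i−1) = 2Σi² − Σi over i = 1..156.
Σi = 12246 and Σi² = 1277666.
2·1277666 − 1·12246 = 2543086.

2543086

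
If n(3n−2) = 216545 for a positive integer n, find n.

Set n(3n−2) = 216545, giving 3n² − 2n − 216545 = 0.
The discriminant is 4 + 12·216545 = 2598544, and √2598544 = 1612.
So n = (2 + 1612) / 6 = 1614/6 = 269.

269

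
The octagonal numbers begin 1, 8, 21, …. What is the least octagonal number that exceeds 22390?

Solve n(3n−2) > 22390 for integer n.
The largest n with value ≤ 22390 is 86 (since 22016 ≤ 22390 < 22533), so the first above is n = 87, value 22533.

22533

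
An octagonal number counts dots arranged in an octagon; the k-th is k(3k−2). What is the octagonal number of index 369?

The 369th octagonal number is n(3n−2) with n = 369.
369·(3·369 − 2) = 369·1105 = 407745.

407745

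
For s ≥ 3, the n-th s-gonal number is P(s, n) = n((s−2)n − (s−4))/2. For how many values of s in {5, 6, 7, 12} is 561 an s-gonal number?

2

s = 5: P(5, 19) = 532 and P(5, 20) = 590; 561 is not s-gonal.
s = 6: P(6, 17) = 561. ✓
s = 7: P(7, 15) = 540 and P(7, 16) = 616; 561 is not s-gonal.
s = 12: P(12, 11) = 561. ✓
Hits: s ∈ {6, 12} → 2.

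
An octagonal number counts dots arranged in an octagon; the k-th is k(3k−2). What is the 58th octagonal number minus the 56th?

58·(3·58 − 2) = 9976 and 56·(3·56 − 2) = 9296.
Difference: 9976 − 9296 = 680.

680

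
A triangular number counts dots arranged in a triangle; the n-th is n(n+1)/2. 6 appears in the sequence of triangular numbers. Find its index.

Set n(n+1)/2 = 6, giving n² + n − 12 = 0.
So n = (-1 + 7) / 2 = 6/2 = 3.
Check: 3·4/2 = 6. ✓

3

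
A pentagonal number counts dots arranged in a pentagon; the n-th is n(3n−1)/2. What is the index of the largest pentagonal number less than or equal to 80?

7

Solve n(3n−1)/2 ≤ 80 for integer n.
n = 7 gives 70 ≤ 80, while n = 8 gives 92 > 80; so the answer is index 7.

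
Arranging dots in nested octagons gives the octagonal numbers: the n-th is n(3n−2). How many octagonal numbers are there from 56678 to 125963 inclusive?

The n-th octagonal number is n(3n−2).
Smallest index with value ≥ 56678: n = 138 (giving 56856).
Largest index with value ≤ 125963: n = 205 (giving 125665).
Indices 138 through 205: 68 terms.

68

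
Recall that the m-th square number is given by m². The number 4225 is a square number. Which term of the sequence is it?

We need n² = 4225, so n = √4225 = 65.

65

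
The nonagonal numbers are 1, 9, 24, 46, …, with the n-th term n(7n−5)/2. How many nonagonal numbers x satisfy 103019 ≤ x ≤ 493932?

The n-th nonagonal number is n(7n−5)/2.
Smallest index with value ≥ 103019: n = 172 (giving 103114).
Largest index with value ≤ 493932: n = 376 (giving 493876).
Indices 172 through 376: 205 terms.

205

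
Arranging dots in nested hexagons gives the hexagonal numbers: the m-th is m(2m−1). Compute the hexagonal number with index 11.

231

The 11th hexagonal number is n(2n−1) with n = 11.
11·(2·11 − 1) = 11·21 = 231.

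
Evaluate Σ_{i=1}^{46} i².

33511

Σ_{i=1}^{46} i² = 46·47·93/6 = 33511.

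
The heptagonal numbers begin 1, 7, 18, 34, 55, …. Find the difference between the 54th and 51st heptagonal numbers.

54·(5·54 − 3)/2 = 7209 and 51·(5·51 − 3)/2 = 6426.
Difference: 7209 − 6426 = 783.

783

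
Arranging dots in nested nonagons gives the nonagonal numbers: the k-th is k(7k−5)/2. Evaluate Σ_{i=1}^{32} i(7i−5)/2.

38720

Σ i(7i−5)/2 = (7Σi² − 5Σi) / 2 over i = 1..32.
Σi = 528 and Σi² = 11440.
(7·11440 − 5·528) / 2 = 77440/2 = 38720.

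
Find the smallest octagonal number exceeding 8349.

Solve n(3n−2) > 8349 for integer n.
The largest n with value ≤ 8349 is 53 (since 8321 ≤ 8349 < 8640), so the first above is n = 54, value 8640.

8640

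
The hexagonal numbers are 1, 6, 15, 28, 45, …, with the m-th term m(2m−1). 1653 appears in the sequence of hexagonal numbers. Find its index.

Set n(2n−1) = 1653, giving 2n² − n − 1653 = 0.
The discriminant is 1 + 8·1653 = 13225, and √13225 = 115.
So n = (1 + 115) / 4 = 116/4 = 29.
Check: 29·(2·29 − 1) = 1653. ✓

29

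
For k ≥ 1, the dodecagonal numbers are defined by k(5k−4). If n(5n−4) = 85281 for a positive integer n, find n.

131

Set n(5n−4) = 85281, giving 5n² − 4n − 85281 = 0.
The discriminant is 16 + 20·85281 = 1705636, and √1705636 = 1306.
So n = (4 + 1306) / 10 = 1310/10 = 131.
Check: 131·(5·131 − 4) = 85281. ✓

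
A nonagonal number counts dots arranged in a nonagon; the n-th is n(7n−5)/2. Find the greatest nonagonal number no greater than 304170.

Solve n(7n−5)/2 ≤ 304170 for integer n.
n = 295 gives 303850 ≤ 304170, while n = 296 gives 305916 > 304170; so the answer is 303850.

303850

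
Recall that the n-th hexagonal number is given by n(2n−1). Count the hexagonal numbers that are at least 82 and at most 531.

The n-th hexagonal number is n(2n−1).
Smallest index with value ≥ 82: n = 7 (giving 91).
Largest index with value ≤ 531: n = 16 (giving 496).
Indices 7 through 16: 10 terms.

10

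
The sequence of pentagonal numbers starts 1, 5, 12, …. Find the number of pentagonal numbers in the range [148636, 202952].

54

The n-th pentagonal number is n(3n−1)/2.
Smallest index with value ≥ 148636: n = 315 (giving 148680).
Largest index with value ≤ 202952: n = 368 (giving 202952).
Indices 315 through 368: 54 terms.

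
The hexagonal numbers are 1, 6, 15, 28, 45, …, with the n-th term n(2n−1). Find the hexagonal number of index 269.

144453

The 269th hexagonal number is n(2n−1) with n = 269.
269·(2·269 − 1) = 269·537 = 144453.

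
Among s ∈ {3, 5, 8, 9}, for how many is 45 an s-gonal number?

1

s = 3: P(3, 9) = 45. ✓
s = 5: P(5, 5) = 35 and P(5, 6) = 51; 45 is not s-gonal.
s = 8: P(8, 4) = 40 and P(8, 5) = 65; 45 is not s-gonal.
s = 9: P(9, 3) = 24 and P(9, 4) = 46; 45 is not s-gonal.
Hits: s ∈ {3} → 1.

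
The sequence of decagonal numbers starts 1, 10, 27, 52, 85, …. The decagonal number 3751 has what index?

Set n(4n−3) = 3751, giving 4n² − 3n − 3751 = 0.
The discriminant is 9 + 16·3751 = 60025, and √60025 = 245.
So n = (3 + 245) / 8 = 248/8 = 31.

31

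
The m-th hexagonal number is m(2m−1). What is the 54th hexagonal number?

5778

The 54th hexagonal number is n(2n−1) with n = 54.
54·(2·54 − 1) = 54·107 = 5778.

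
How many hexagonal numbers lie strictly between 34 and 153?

4

The n-th hexagonal number is n(2n−1).
Smallest index with value > 34: n = 5 (giving 45).
Largest index with value < 153: n = 8 (giving 120).
Indices 5 through 8: 4 terms.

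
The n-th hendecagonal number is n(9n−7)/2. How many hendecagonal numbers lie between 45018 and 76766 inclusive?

31

The n-th hendecagonal number is n(9n−7)/2.
Smallest index with value ≥ 45018: n = 101 (giving 45551).
Largest index with value ≤ 76766: n = 131 (giving 76766).
Indices 101 through 131: 31 terms.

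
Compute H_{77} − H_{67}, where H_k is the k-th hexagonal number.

77·(2·77 − 1) = 11781 and 67·(2·67 − 1) = 8911.
Difference: 11781 − 8911 = 2870.

2870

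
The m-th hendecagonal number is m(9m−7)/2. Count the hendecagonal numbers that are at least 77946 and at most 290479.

The n-th hendecagonal number is n(9n−7)/2.
Smallest index with value ≥ 77946: n = 132 (giving 77946).
Largest index with value ≤ 290479: n = 254 (giving 289433).
Indices 132 through 254: 123 terms.

123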